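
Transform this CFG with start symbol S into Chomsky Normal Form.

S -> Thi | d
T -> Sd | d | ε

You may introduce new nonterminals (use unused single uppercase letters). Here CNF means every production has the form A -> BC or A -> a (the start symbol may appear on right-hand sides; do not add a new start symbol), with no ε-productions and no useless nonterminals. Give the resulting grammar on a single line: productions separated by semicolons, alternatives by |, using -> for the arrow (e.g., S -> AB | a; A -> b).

S -> d | AB | TD; A -> h; B -> i; C -> d; D -> AB; T -> d | SC

Nullable: {T}; after ε-elimination: S -> d | hi | Thi; T -> d | Sd.
No unit productions to eliminate.
TERM: introduce C -> d, A -> h, B -> i and substitute in every rule of length ≥2.
BIN: S -> TAB becomes S -> TD, D -> AB.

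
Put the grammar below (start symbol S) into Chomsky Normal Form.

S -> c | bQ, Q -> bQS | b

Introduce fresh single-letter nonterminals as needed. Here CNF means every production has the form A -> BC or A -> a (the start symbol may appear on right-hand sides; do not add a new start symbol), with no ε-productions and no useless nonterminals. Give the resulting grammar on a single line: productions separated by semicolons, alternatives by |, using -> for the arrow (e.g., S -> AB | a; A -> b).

No ε-productions.
No unit productions to eliminate.
TERM: introduce A -> b and substitute in every rule of length ≥2.
BIN: Q -> AQS becomes Q -> AB, B -> QS.

S -> c | AQ; A -> b; B -> QS; Q -> b | AB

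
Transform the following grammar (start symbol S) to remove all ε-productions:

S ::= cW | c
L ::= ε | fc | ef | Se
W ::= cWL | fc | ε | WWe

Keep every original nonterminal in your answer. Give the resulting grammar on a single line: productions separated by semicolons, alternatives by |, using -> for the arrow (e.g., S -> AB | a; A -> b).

S -> c | cW; L -> Se | ef | fc; W -> c | e | We | cL | cW | fc | WWe | cWL

Nullable set: {L, W}.
S -> cW: W nullable, giving c | cW.
Drop L -> ε.
Drop W -> ε.
W -> WWe: W, W nullable, giving WWe | We | e.
W -> cWL: W, L nullable, giving c | cL | cW | cWL.
Unchanged (no nullable symbols): S -> c; L -> Se; L -> ef; L -> fc; W -> fc.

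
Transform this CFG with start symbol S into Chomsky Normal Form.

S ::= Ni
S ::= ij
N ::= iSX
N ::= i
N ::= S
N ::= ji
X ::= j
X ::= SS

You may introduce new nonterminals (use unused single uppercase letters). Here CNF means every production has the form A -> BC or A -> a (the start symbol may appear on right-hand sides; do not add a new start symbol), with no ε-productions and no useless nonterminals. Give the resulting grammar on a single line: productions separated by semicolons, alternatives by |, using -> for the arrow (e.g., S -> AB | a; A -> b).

No ε-productions.
After unit-elimination: S -> Ni | ij; N -> i | Ni | ij | ji | iSX; X -> j | SS.
TERM: introduce A -> i, B -> j and substitute in every rule of length ≥2.
BIN: N -> ASX becomes N -> AC, C -> SX.

S -> AB | NA; A -> i; B -> j; C -> SX; N -> i | AB | AC | BA | NA; X -> j | SS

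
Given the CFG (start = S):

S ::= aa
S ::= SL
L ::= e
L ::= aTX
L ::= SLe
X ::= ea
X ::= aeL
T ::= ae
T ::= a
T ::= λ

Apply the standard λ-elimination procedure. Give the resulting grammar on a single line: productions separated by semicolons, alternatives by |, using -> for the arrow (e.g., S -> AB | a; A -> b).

S -> SL | aa; L -> e | aX | SLe | aTX; T -> a | ae; X -> ea | aeL

Nullable set: {T}.
L -> aTX: T nullable, giving aTX | aX.
Drop T -> λ.
Unchanged (no nullable symbols): S -> SL; S -> aa; L -> SLe; L -> e; T -> a; T -> ae; X -> aeL; X -> ea.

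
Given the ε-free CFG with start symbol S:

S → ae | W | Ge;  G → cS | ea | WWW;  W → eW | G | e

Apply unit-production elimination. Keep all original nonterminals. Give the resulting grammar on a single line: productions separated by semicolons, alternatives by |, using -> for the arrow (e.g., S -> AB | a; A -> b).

S -> e | Ge | ae | cS | eW | ea | WWW; G -> cS | ea | WWW; W -> e | cS | eW | ea | WWW

Unit productions: S->W, W->G.
Unit pairs (A ⇒* B via units): (S,G), (S,W), (W,G).
S: inherits non-unit rules of {G, S, W} → Ge | WWW | ae | cS | e | eW | ea.
G: inherits non-unit rules of {G} → WWW | cS | ea.
W: inherits non-unit rules of {G, W} → WWW | cS | e | eW | ea.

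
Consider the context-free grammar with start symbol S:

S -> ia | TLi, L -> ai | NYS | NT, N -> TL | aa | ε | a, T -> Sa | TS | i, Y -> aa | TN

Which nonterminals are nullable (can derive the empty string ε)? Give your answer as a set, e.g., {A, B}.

{N}

Directly nullable (have an ε-rule): {N}.
Not nullable: L, S, T, Y — each has a terminal in every rule's right-hand side or depends on a non-nullable symbol.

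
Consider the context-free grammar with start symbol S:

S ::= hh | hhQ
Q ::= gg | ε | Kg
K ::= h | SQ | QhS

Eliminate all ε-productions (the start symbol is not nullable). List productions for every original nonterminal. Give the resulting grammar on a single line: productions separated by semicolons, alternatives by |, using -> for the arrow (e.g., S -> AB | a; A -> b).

S -> hh | hhQ; K -> S | h | SQ | hS | QhS; Q -> Kg | gg

Nullable set: {Q}.
S -> hhQ: Q nullable, giving hh | hhQ.
K -> QhS: Q nullable, giving QhS | hS.
K -> SQ: Q nullable, giving S | SQ.
Drop Q -> ε.
Unchanged (no nullable symbols): S -> hh; K -> h; Q -> Kg; Q -> gg.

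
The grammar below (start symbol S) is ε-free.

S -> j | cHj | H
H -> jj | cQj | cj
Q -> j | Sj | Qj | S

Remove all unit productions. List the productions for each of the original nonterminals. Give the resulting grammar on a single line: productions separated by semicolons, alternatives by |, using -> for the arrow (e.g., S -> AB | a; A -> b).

Unit productions: Q->S, S->H.
Unit pairs (A ⇒* B via units): (Q,H), (Q,S), (S,H).
S: inherits non-unit rules of {H, S} → cHj | cQj | cj | j | jj.
H: inherits non-unit rules of {H} → cQj | cj | jj.
Q: inherits non-unit rules of {H, Q, S} → Qj | Sj | cHj | cQj | cj | j | jj.

S -> j | cj | jj | cHj | cQj; H -> cj | jj | cQj; Q -> j | Qj | Sj | cj | jj | cHj | cQj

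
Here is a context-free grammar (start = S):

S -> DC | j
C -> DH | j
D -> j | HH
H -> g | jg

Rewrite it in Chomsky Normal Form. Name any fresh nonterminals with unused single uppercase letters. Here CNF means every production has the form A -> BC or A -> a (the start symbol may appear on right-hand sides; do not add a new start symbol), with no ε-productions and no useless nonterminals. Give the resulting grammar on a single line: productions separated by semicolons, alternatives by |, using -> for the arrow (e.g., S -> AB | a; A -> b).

No ε-productions.
No unit productions to eliminate.
TERM: introduce B -> g, A -> j and substitute in every rule of length ≥2.

S -> j | DC; A -> j; B -> g; C -> j | DH; D -> j | HH; H -> g | AB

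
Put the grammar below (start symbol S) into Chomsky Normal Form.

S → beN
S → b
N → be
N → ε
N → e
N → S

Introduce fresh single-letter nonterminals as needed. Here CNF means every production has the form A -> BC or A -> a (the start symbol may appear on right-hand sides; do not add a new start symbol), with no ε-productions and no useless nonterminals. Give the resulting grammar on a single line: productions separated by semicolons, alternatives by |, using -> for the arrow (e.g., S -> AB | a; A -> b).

S -> b | AB | AD; A -> b; B -> e; C -> BN; D -> BN; N -> b | e | AB | AC

Nullable: {N}; after ε-elimination: S -> b | be | beN; N -> S | e | be.
After unit-elimination: S -> b | be | beN; N -> b | e | be | beN.
TERM: introduce A -> b, B -> e and substitute in every rule of length ≥2.
BIN: N -> ABN becomes N -> AC, C -> BN; S -> ABN becomes S -> AD, D -> BN.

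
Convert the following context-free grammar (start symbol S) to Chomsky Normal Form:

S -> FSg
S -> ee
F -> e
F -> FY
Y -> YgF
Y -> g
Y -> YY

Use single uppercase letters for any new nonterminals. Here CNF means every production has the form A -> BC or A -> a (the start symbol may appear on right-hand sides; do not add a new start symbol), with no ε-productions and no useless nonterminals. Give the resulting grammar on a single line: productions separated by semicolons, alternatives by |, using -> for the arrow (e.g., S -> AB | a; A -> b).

No ε-productions.
No unit productions to eliminate.
TERM: introduce B -> e, A -> g and substitute in every rule of length ≥2.
BIN: S -> FSA becomes S -> FC, C -> SA; Y -> YAF becomes Y -> YD, D -> AF.

S -> BB | FC; A -> g; B -> e; C -> SA; D -> AF; F -> e | FY; Y -> g | YD | YY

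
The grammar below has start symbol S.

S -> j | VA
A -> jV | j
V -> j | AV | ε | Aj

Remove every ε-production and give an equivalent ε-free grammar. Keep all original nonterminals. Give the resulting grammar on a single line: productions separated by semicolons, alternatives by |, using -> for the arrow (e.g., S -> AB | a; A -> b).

Nullable set: {V}.
S -> VA: V nullable, giving A | VA.
A -> jV: V nullable, giving j | jV.
Drop V -> ε.
V -> AV: V nullable, giving A | AV.
Unchanged (no nullable symbols): S -> j; A -> j; V -> Aj; V -> j.

S -> A | j | VA; A -> j | jV; V -> A | j | AV | Aj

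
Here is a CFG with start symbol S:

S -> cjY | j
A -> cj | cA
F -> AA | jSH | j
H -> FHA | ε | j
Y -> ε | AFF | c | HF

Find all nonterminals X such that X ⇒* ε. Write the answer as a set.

Directly nullable (have an ε-rule): {H, Y}.
Not nullable: A, F, S — each has a terminal in every rule's right-hand side or depends on a non-nullable symbol.

{H, Y}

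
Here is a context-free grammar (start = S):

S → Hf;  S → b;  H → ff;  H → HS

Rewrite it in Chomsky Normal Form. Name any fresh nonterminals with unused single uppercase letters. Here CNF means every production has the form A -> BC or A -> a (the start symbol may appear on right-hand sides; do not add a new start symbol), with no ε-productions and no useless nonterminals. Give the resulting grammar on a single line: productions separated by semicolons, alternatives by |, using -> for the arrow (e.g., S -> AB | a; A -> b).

No ε-productions.
No unit productions to eliminate.
TERM: introduce A -> f and substitute in every rule of length ≥2.

S -> b | HA; A -> f; H -> AA | HS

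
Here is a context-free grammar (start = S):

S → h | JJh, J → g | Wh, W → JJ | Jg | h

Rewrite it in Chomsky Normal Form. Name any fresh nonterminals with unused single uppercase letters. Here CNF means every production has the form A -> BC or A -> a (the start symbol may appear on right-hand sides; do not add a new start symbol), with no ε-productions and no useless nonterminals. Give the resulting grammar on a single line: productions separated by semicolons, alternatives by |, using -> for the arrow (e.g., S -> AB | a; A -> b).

S -> h | JC; A -> h; B -> g; C -> JA; J -> g | WA; W -> h | JB | JJ

No ε-productions.
No unit productions to eliminate.
TERM: introduce B -> g, A -> h and substitute in every rule of length ≥2.
BIN: S -> JJA becomes S -> JC, C -> JA.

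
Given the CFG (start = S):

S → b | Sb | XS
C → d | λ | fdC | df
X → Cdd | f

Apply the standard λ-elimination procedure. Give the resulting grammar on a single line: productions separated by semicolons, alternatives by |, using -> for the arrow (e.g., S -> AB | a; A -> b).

S -> b | Sb | XS; C -> d | df | fd | fdC; X -> f | dd | Cdd

Nullable set: {C}.
Drop C -> λ.
C -> fdC: C nullable, giving fd | fdC.
X -> Cdd: C nullable, giving Cdd | dd.
Unchanged (no nullable symbols): S -> Sb; S -> XS; S -> b; C -> d; C -> df; X -> f.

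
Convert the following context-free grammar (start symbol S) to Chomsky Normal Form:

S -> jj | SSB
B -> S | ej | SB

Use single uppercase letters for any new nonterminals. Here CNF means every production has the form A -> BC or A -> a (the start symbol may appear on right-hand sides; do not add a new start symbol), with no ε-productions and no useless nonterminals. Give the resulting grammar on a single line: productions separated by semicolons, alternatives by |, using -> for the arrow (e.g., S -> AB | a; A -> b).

No ε-productions.
After unit-elimination: S -> jj | SSB; B -> SB | ej | jj | SSB.
TERM: introduce A -> e, C -> j and substitute in every rule of length ≥2.
BIN: B -> SSB becomes B -> SD, D -> SB; S -> SSB becomes S -> SE, E -> SB.

S -> CC | SE; A -> e; B -> AC | CC | SB | SD; C -> j; D -> SB; E -> SB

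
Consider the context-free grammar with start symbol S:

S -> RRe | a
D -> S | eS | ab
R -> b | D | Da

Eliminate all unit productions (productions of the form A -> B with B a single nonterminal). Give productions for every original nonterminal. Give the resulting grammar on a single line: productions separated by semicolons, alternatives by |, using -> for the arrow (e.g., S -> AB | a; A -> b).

S -> a | RRe; D -> a | ab | eS | RRe; R -> a | b | Da | ab | eS | RRe

Unit productions: D->S, R->D.
Unit pairs (A ⇒* B via units): (D,S), (R,D), (R,S).
S: inherits non-unit rules of {S} → RRe | a.
D: inherits non-unit rules of {D, S} → RRe | a | ab | eS.
R: inherits non-unit rules of {D, R, S} → Da | RRe | a | ab | b | eS.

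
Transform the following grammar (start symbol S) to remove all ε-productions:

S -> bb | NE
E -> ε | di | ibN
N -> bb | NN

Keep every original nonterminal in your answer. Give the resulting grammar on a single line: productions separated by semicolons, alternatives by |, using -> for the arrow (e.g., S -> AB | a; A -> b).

S -> N | NE | bb; E -> di | ibN; N -> NN | bb

Nullable set: {E}.
S -> NE: E nullable, giving N | NE.
Drop E -> ε.
Unchanged (no nullable symbols): S -> bb; E -> di; E -> ibN; N -> NN; N -> bb.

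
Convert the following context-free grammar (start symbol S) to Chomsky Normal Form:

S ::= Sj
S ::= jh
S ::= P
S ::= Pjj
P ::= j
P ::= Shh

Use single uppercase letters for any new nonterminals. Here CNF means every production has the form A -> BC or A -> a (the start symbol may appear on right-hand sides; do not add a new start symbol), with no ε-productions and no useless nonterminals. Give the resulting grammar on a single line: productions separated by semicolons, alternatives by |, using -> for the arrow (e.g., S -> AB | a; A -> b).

S -> j | BA | PD | SB | SE; A -> h; B -> j; C -> AA; D -> BB; E -> AA; P -> j | SC

No ε-productions.
After unit-elimination: S -> j | Sj | jh | Pjj | Shh; P -> j | Shh.
TERM: introduce A -> h, B -> j and substitute in every rule of length ≥2.
BIN: P -> SAA becomes P -> SC, C -> AA; S -> PBB becomes S -> PD, D -> BB; S -> SAA becomes S -> SE, E -> AA.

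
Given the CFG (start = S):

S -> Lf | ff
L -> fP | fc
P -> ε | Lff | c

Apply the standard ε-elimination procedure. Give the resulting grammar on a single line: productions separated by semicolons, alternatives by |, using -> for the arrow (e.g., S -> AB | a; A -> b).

S -> Lf | ff; L -> f | fP | fc; P -> c | Lff

Nullable set: {P}.
L -> fP: P nullable, giving f | fP.
Drop P -> ε.
Unchanged (no nullable symbols): S -> Lf; S -> ff; L -> fc; P -> Lff; P -> c.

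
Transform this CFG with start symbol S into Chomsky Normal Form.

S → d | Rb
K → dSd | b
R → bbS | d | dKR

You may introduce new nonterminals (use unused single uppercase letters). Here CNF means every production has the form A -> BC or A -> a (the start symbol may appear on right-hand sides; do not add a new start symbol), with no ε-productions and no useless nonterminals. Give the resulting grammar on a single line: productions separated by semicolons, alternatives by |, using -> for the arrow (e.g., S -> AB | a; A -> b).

No ε-productions.
No unit productions to eliminate.
TERM: introduce B -> b, A -> d and substitute in every rule of length ≥2.
BIN: K -> ASA becomes K -> AC, C -> SA; R -> AKR becomes R -> AD, D -> KR; R -> BBS becomes R -> BE, E -> BS.

S -> d | RB; A -> d; B -> b; C -> SA; D -> KR; E -> BS; K -> b | AC; R -> d | AD | BE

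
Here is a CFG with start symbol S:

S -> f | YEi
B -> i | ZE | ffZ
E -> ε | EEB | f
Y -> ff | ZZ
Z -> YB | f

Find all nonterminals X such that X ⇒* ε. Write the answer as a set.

{E}

Directly nullable (have an ε-rule): {E}.
Not nullable: B, S, Y, Z — each has a terminal in every rule's right-hand side or depends on a non-nullable symbol.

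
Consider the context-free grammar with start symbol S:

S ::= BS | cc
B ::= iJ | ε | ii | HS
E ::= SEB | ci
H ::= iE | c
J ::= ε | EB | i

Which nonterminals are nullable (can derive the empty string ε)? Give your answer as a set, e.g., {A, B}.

Directly nullable (have an ε-rule): {B, J}.
Not nullable: E, H, S — each has a terminal in every rule's right-hand side or depends on a non-nullable symbol.

{B, J}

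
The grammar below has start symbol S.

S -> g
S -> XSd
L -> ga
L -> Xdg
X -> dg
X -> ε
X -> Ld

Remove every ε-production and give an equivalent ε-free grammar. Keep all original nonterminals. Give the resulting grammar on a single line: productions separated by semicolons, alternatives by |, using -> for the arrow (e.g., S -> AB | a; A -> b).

S -> g | Sd | XSd; L -> dg | ga | Xdg; X -> Ld | dg

Nullable set: {X}.
S -> XSd: X nullable, giving Sd | XSd.
L -> Xdg: X nullable, giving Xdg | dg.
Drop X -> ε.
Unchanged (no nullable symbols): S -> g; L -> ga; X -> Ld; X -> dg.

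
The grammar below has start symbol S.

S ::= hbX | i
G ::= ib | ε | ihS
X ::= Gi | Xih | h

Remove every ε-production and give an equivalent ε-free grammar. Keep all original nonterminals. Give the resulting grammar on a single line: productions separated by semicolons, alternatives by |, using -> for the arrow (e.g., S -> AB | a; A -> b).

Nullable set: {G}.
Drop G -> ε.
X -> Gi: G nullable, giving Gi | i.
Unchanged (no nullable symbols): S -> hbX; S -> i; G -> ib; G -> ihS; X -> Xih; X -> h.

S -> i | hbX; G -> ib | ihS; X -> h | i | Gi | Xih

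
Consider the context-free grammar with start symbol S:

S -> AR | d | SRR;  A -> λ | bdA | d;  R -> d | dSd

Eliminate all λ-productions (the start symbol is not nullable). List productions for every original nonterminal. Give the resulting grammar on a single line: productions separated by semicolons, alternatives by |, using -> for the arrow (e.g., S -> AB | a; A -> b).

Nullable set: {A}.
S -> AR: A nullable, giving AR | R.
Drop A -> λ.
A -> bdA: A nullable, giving bd | bdA.
Unchanged (no nullable symbols): S -> SRR; S -> d; A -> d; R -> d; R -> dSd.

S -> R | d | AR | SRR; A -> d | bd | bdA; R -> d | dSd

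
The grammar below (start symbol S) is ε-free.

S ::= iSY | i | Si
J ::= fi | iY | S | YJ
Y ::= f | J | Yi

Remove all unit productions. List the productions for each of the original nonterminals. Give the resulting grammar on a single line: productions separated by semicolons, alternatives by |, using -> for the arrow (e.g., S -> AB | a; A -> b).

S -> i | Si | iSY; J -> i | Si | YJ | fi | iY | iSY; Y -> f | i | Si | YJ | Yi | fi | iY | iSY

Unit productions: J->S, Y->J.
Unit pairs (A ⇒* B via units): (J,S), (Y,J), (Y,S).
S: inherits non-unit rules of {S} → Si | i | iSY.
J: inherits non-unit rules of {J, S} → Si | YJ | fi | i | iSY | iY.
Y: inherits non-unit rules of {J, S, Y} → Si | YJ | Yi | f | fi | i | iSY | iY.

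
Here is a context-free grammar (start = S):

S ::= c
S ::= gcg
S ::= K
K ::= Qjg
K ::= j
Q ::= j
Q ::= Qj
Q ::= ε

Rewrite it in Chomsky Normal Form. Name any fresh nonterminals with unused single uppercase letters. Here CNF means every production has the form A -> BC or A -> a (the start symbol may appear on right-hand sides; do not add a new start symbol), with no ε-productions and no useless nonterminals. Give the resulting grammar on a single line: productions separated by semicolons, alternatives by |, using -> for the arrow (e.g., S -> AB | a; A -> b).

S -> c | j | AB | BE | QF; A -> j; B -> g; C -> c; E -> CB; F -> AB; Q -> j | QA

Nullable: {Q}; after ε-elimination: S -> K | c | gcg; K -> j | jg | Qjg; Q -> j | Qj.
After unit-elimination: S -> c | j | jg | Qjg | gcg; K -> j | jg | Qjg; Q -> j | Qj.
TERM: introduce C -> c, B -> g, A -> j and substitute in every rule of length ≥2.
BIN: K -> QAB becomes K -> QD, D -> AB; S -> BCB becomes S -> BE, E -> CB; S -> QAB becomes S -> QF, F -> AB.
Drop unreachable/unproductive: K.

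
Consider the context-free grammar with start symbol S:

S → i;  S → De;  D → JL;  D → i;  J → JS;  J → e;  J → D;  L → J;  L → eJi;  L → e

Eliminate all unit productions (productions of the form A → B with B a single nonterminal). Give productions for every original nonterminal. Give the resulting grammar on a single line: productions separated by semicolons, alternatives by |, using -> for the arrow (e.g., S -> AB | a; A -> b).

S -> i | De; D -> i | JL; J -> e | i | JL | JS; L -> e | i | JL | JS | eJi

Unit productions: J->D, L->J.
Unit pairs (A ⇒* B via units): (J,D), (L,D), (L,J).
S: inherits non-unit rules of {S} → De | i.
D: inherits non-unit rules of {D} → JL | i.
J: inherits non-unit rules of {D, J} → JL | JS | e | i.
L: inherits non-unit rules of {D, J, L} → JL | JS | e | eJi | i.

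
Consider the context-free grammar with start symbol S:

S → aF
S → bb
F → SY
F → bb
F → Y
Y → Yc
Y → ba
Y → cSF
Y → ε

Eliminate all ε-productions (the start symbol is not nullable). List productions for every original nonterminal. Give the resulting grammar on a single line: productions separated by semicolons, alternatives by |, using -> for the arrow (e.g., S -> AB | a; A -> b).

S -> a | aF | bb; F -> S | Y | SY | bb; Y -> c | Yc | ba | cS | cSF

Nullable set: {F, Y}.
S -> aF: F nullable, giving a | aF.
F -> SY: Y nullable, giving S | SY.
F -> Y: Y nullable, giving Y.
Drop Y -> ε.
Y -> Yc: Y nullable, giving Yc | c.
Y -> cSF: F nullable, giving cS | cSF.
Unchanged (no nullable symbols): S -> bb; F -> bb; Y -> ba.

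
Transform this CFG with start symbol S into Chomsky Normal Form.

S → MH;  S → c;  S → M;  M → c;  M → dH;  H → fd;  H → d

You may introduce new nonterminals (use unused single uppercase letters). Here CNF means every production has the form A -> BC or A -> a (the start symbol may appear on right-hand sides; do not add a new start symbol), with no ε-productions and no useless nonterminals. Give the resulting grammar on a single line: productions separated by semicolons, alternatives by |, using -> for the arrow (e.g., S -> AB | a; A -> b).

No ε-productions.
After unit-elimination: S -> c | MH | dH; H -> d | fd; M -> c | dH.
TERM: introduce B -> d, A -> f and substitute in every rule of length ≥2.

S -> c | BH | MH; A -> f; B -> d; H -> d | AB; M -> c | BH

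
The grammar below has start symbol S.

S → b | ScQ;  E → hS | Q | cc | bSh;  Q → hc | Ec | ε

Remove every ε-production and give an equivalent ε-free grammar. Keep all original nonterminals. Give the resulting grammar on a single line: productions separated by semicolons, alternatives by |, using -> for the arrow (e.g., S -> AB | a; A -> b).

Nullable set: {E, Q}.
S -> ScQ: Q nullable, giving Sc | ScQ.
E -> Q: Q nullable, giving Q.
Drop Q -> ε.
Q -> Ec: E nullable, giving Ec | c.
Unchanged (no nullable symbols): S -> b; E -> bSh; E -> cc; E -> hS; Q -> hc.

S -> b | Sc | ScQ; E -> Q | cc | hS | bSh; Q -> c | Ec | hc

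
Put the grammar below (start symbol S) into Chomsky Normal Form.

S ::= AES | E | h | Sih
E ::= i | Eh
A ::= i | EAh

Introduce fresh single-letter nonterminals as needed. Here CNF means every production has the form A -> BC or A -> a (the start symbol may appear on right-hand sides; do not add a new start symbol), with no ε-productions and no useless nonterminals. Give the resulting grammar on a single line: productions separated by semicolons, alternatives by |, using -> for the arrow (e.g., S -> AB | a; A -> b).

No ε-productions.
After unit-elimination: S -> h | i | Eh | AES | Sih; A -> i | EAh; E -> i | Eh.
TERM: introduce B -> h, C -> i and substitute in every rule of length ≥2.
BIN: A -> EAB becomes A -> ED, D -> AB; S -> AES becomes S -> AF, F -> ES; S -> SCB becomes S -> SG, G -> CB.

S -> h | i | AF | EB | SG; A -> i | ED; B -> h; C -> i; D -> AB; E -> i | EB; F -> ES; G -> CB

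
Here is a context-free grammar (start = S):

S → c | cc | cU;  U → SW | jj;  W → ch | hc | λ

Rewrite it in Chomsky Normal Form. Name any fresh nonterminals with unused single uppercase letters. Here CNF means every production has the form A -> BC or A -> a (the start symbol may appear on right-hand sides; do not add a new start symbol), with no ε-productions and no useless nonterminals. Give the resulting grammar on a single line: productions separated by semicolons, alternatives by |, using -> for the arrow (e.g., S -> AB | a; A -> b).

S -> c | AA | AU; A -> c; B -> j; C -> h; U -> c | AA | AU | BB | SW; W -> AC | CA

Nullable: {W}; after ε-elimination: S -> c | cU | cc; U -> S | SW | jj; W -> ch | hc.
After unit-elimination: S -> c | cU | cc; U -> c | SW | cU | cc | jj; W -> ch | hc.
TERM: introduce A -> c, C -> h, B -> j and substitute in every rule of length ≥2.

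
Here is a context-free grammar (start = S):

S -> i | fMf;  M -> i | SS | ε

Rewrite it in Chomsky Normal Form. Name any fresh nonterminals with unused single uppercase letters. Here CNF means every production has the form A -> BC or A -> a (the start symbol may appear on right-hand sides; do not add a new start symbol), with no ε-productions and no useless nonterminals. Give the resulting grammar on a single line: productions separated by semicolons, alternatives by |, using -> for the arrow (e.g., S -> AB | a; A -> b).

Nullable: {M}; after ε-elimination: S -> i | ff | fMf; M -> i | SS.
No unit productions to eliminate.
TERM: introduce A -> f and substitute in every rule of length ≥2.
BIN: S -> AMA becomes S -> AB, B -> MA.

S -> i | AA | AB; A -> f; B -> MA; M -> i | SS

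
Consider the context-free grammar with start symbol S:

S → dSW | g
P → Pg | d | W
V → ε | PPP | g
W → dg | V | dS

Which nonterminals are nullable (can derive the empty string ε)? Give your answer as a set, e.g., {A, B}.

{P, V, W}

Directly nullable (have an ε-rule): {V}.
W is nullable via W -> V (every symbol on the right is already known nullable).
P is nullable via P -> W (every symbol on the right is already known nullable).
Not nullable: S — each has a terminal in every rule's right-hand side or depends on a non-nullable symbol.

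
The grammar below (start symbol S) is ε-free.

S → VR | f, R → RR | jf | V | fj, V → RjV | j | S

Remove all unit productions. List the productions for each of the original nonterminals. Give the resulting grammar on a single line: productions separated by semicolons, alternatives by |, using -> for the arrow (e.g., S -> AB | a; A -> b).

Unit productions: R->V, V->S.
Unit pairs (A ⇒* B via units): (R,S), (R,V), (V,S).
S: inherits non-unit rules of {S} → VR | f.
R: inherits non-unit rules of {R, S, V} → RR | RjV | VR | f | fj | j | jf.
V: inherits non-unit rules of {S, V} → RjV | VR | f | j.

S -> f | VR; R -> f | j | RR | VR | fj | jf | RjV; V -> f | j | VR | RjV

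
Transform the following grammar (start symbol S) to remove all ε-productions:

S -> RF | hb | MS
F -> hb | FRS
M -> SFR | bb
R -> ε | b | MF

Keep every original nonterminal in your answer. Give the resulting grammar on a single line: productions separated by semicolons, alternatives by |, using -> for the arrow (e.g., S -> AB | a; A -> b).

S -> F | MS | RF | hb; F -> FS | hb | FRS; M -> SF | bb | SFR; R -> b | MF

Nullable set: {R}.
S -> RF: R nullable, giving F | RF.
F -> FRS: R nullable, giving FRS | FS.
M -> SFR: R nullable, giving SF | SFR.
Drop R -> ε.
Unchanged (no nullable symbols): S -> MS; S -> hb; F -> hb; M -> bb; R -> MF; R -> b.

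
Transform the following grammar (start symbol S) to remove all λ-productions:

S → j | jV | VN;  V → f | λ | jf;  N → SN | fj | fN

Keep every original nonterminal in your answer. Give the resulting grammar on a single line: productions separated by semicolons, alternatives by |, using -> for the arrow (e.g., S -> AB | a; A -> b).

Nullable set: {V}.
S -> VN: V nullable, giving N | VN.
S -> jV: V nullable, giving j | jV.
Drop V -> λ.
Unchanged (no nullable symbols): S -> j; N -> SN; N -> fN; N -> fj; V -> f; V -> jf.

S -> N | j | VN | jV; N -> SN | fN | fj; V -> f | jf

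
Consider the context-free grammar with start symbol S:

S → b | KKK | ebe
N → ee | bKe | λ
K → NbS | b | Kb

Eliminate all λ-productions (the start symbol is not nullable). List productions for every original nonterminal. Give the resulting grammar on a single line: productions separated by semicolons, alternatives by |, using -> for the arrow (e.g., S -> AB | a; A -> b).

Nullable set: {N}.
K -> NbS: N nullable, giving NbS | bS.
Drop N -> λ.
Unchanged (no nullable symbols): S -> KKK; S -> b; S -> ebe; K -> Kb; K -> b; N -> bKe; N -> ee.

S -> b | KKK | ebe; K -> b | Kb | bS | NbS; N -> ee | bKe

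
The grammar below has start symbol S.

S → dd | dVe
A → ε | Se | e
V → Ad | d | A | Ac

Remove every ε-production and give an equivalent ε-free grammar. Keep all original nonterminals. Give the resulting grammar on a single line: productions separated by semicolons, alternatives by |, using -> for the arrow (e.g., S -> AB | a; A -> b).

Nullable set: {A, V}.
S -> dVe: V nullable, giving dVe | de.
Drop A -> ε.
V -> A: A nullable, giving A.
V -> Ac: A nullable, giving Ac | c.
V -> Ad: A nullable, giving Ad | d.
Unchanged (no nullable symbols): S -> dd; A -> Se; A -> e; V -> d.

S -> dd | de | dVe; A -> e | Se; V -> A | c | d | Ac | Ad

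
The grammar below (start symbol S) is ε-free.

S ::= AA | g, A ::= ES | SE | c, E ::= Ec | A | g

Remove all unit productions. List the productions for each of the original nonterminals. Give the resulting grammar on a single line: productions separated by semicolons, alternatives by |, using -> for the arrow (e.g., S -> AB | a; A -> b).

S -> g | AA; A -> c | ES | SE; E -> c | g | ES | Ec | SE

Unit productions: E->A.
Unit pairs (A ⇒* B via units): (E,A).
S: inherits non-unit rules of {S} → AA | g.
A: inherits non-unit rules of {A} → ES | SE | c.
E: inherits non-unit rules of {A, E} → ES | Ec | SE | c | g.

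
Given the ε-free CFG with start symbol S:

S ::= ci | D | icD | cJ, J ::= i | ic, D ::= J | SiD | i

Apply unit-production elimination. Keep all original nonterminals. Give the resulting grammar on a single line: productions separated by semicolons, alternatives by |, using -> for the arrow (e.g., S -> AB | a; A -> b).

S -> i | cJ | ci | ic | SiD | icD; D -> i | ic | SiD; J -> i | ic

Unit productions: D->J, S->D.
Unit pairs (A ⇒* B via units): (D,J), (S,D), (S,J).
S: inherits non-unit rules of {D, J, S} → SiD | cJ | ci | i | ic | icD.
D: inherits non-unit rules of {D, J} → SiD | i | ic.
J: inherits non-unit rules of {J} → i | ic.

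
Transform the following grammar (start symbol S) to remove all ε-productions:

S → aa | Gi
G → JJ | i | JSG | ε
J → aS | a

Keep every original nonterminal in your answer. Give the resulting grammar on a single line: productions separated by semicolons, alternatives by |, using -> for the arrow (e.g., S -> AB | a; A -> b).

S -> i | Gi | aa; G -> i | JJ | JS | JSG; J -> a | aS

Nullable set: {G}.
S -> Gi: G nullable, giving Gi | i.
Drop G -> ε.
G -> JSG: G nullable, giving JS | JSG.
Unchanged (no nullable symbols): S -> aa; G -> JJ; G -> i; J -> a; J -> aS.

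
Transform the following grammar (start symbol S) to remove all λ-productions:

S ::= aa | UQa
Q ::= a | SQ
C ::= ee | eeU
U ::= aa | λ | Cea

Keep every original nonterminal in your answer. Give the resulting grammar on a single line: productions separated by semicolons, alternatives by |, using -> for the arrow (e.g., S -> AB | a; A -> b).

Nullable set: {U}.
S -> UQa: U nullable, giving Qa | UQa.
C -> eeU: U nullable, giving ee | eeU.
Drop U -> λ.
Unchanged (no nullable symbols): S -> aa; C -> ee; Q -> SQ; Q -> a; U -> Cea; U -> aa.

S -> Qa | aa | UQa; C -> ee | eeU; Q -> a | SQ; U -> aa | Cea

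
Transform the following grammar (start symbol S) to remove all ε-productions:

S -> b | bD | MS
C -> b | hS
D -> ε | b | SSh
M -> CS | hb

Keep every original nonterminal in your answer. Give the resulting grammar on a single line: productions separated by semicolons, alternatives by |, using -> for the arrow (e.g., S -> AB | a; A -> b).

Nullable set: {D}.
S -> bD: D nullable, giving b | bD.
Drop D -> ε.
Unchanged (no nullable symbols): S -> MS; S -> b; C -> b; C -> hS; D -> SSh; D -> b; M -> CS; M -> hb.

S -> b | MS | bD; C -> b | hS; D -> b | SSh; M -> CS | hb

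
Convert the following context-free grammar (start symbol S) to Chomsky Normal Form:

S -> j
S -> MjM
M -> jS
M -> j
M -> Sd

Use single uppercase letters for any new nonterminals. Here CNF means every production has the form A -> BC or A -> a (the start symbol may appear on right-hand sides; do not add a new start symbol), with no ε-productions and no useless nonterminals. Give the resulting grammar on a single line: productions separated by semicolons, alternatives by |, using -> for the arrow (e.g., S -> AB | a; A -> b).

No ε-productions.
No unit productions to eliminate.
TERM: introduce A -> d, B -> j and substitute in every rule of length ≥2.
BIN: S -> MBM becomes S -> MC, C -> BM.

S -> j | MC; A -> d; B -> j; C -> BM; M -> j | BS | SA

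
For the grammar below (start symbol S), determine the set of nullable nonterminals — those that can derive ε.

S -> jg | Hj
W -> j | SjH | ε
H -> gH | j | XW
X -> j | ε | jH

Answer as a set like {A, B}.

Directly nullable (have an ε-rule): {W, X}.
H is nullable via H -> XW (every symbol on the right is already known nullable).
Not nullable: S — each has a terminal in every rule's right-hand side or depends on a non-nullable symbol.

{H, W, X}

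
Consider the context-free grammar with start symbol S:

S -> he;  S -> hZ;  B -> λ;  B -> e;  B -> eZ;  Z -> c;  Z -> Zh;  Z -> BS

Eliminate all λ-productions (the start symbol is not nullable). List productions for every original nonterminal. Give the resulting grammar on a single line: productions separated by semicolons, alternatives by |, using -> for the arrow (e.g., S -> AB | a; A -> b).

S -> hZ | he; B -> e | eZ; Z -> S | c | BS | Zh

Nullable set: {B}.
Drop B -> λ.
Z -> BS: B nullable, giving BS | S.
Unchanged (no nullable symbols): S -> hZ; S -> he; B -> e; B -> eZ; Z -> Zh; Z -> c.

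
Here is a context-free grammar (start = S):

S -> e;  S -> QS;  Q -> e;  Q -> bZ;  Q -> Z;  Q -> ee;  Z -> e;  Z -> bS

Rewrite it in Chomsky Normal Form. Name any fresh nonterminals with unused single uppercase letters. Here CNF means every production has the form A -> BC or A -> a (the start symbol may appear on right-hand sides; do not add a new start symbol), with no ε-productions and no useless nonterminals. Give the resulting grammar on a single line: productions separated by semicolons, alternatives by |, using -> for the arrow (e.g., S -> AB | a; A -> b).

S -> e | QS; A -> b; B -> e; Q -> e | AS | AZ | BB; Z -> e | AS

No ε-productions.
After unit-elimination: S -> e | QS; Q -> e | bS | bZ | ee; Z -> e | bS.
TERM: introduce A -> b, B -> e and substitute in every rule of length ≥2.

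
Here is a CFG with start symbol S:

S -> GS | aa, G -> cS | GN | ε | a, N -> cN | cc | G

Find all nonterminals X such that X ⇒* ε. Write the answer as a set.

{G, N}

Directly nullable (have an ε-rule): {G}.
N is nullable via N -> G (every symbol on the right is already known nullable).
Not nullable: S — each has a terminal in every rule's right-hand side or depends on a non-nullable symbol.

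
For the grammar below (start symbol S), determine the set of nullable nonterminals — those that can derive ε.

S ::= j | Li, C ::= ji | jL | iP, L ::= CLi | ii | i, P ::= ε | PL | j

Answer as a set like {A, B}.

Directly nullable (have an ε-rule): {P}.
Not nullable: C, L, S — each has a terminal in every rule's right-hand side or depends on a non-nullable symbol.

{P}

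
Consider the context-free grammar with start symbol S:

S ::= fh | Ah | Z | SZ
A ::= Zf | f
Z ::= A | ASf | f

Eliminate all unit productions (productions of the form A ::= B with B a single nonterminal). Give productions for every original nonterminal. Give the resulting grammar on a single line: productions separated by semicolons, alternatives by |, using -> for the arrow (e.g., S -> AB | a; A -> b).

Unit productions: S->Z, Z->A.
Unit pairs (A ⇒* B via units): (S,A), (S,Z), (Z,A).
S: inherits non-unit rules of {A, S, Z} → ASf | Ah | SZ | Zf | f | fh.
A: inherits non-unit rules of {A} → Zf | f.
Z: inherits non-unit rules of {A, Z} → ASf | Zf | f.

S -> f | Ah | SZ | Zf | fh | ASf; A -> f | Zf; Z -> f | Zf | ASf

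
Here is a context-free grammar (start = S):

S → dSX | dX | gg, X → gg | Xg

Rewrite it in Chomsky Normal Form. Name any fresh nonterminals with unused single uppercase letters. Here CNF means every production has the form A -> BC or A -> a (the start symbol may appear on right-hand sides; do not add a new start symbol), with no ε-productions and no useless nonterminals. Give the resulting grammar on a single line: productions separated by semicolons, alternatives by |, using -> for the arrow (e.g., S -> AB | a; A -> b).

S -> AC | AX | BB; A -> d; B -> g; C -> SX; X -> BB | XB

No ε-productions.
No unit productions to eliminate.
TERM: introduce A -> d, B -> g and substitute in every rule of length ≥2.
BIN: S -> ASX becomes S -> AC, C -> SX.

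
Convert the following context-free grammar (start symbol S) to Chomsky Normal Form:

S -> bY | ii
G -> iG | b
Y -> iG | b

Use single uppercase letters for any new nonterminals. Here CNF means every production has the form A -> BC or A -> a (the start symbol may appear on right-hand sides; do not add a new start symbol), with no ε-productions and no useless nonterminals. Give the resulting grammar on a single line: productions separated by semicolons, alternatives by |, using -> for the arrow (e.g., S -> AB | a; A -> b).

S -> AA | BY; A -> i; B -> b; G -> b | AG; Y -> b | AG

No ε-productions.
No unit productions to eliminate.
TERM: introduce B -> b, A -> i and substitute in every rule of length ≥2.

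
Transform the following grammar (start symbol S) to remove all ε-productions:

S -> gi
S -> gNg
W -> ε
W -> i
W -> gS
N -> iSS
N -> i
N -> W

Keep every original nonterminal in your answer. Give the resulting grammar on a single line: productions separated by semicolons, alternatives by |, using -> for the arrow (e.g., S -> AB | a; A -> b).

Nullable set: {N, W}.
S -> gNg: N nullable, giving gNg | gg.
N -> W: W nullable, giving W.
Drop W -> ε.
Unchanged (no nullable symbols): S -> gi; N -> i; N -> iSS; W -> gS; W -> i.

S -> gg | gi | gNg; N -> W | i | iSS; W -> i | gS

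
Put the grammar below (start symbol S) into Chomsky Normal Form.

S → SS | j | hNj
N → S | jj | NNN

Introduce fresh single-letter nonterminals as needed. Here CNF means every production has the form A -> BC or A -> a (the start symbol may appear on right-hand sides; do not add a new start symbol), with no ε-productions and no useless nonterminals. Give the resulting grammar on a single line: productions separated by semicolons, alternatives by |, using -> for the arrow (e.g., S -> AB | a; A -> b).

S -> j | AE | SS; A -> h; B -> j; C -> NB; D -> NN; E -> NB; N -> j | AC | BB | ND | SS

No ε-productions.
After unit-elimination: S -> j | SS | hNj; N -> j | SS | jj | NNN | hNj.
TERM: introduce A -> h, B -> j and substitute in every rule of length ≥2.
BIN: N -> ANB becomes N -> AC, C -> NB; N -> NNN becomes N -> ND, D -> NN; S -> ANB becomes S -> AE, E -> NB.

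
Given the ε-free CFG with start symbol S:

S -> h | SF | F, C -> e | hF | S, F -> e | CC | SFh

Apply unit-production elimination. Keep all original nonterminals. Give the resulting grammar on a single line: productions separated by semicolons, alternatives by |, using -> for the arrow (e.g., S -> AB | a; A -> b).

Unit productions: C->S, S->F.
Unit pairs (A ⇒* B via units): (C,F), (C,S), (S,F).
S: inherits non-unit rules of {F, S} → CC | SF | SFh | e | h.
C: inherits non-unit rules of {C, F, S} → CC | SF | SFh | e | h | hF.
F: inherits non-unit rules of {F} → CC | SFh | e.

S -> e | h | CC | SF | SFh; C -> e | h | CC | SF | hF | SFh; F -> e | CC | SFh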